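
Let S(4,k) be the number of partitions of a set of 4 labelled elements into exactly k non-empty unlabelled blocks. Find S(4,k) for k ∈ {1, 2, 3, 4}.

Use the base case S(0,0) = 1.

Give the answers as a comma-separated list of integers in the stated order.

[1] T[1,1]:1*0+1=1
[2] T[2,1]:1*1+0=1 · T[2,2]:2*0+1=1
[3] T[3,1]:1*1+0=1 · T[3,2]:2*1+1=3 · T[3,3]:3*0+1=1
[4] T[4,1]:1*1+0=1 · T[4,2]:2*3+1=7 · T[4,3]:3*1+3=6 · T[4,4]:4*0+1=1
Read S(4,1) = 1, S(4,2) = 7, S(4,3) = 6, S(4,4) = 1.

1, 7, 6, 1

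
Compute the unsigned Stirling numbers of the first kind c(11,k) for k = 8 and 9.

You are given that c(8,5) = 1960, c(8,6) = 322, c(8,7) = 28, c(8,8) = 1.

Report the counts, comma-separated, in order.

18150, 1320

r9: T_9,6=8×322+1960=4536; T_9,7=8×28+322=546; T_9,8=8×1+28=36; T_9,9=8×0+1=1
r10: T_10,7=9×546+4536=9450; T_10,8=9×36+546=870; T_10,9=9×1+36=45
r11: T_11,8=10×870+9450=18150; T_11,9=10×45+870=1320
Read c(11,8) = 18150, c(11,9) = 1320.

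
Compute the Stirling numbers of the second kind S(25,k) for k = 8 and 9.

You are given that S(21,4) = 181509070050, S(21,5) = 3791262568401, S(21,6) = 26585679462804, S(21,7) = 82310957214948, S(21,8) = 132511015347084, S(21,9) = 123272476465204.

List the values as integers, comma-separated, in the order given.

690223721118368580, 1167921451092973005

row 22: T[22][5]=5·3791262568401+181509070050=19137821912055  T[22][6]=6·26585679462804+3791262568401=163305339345225  T[22][7]=7·82310957214948+26585679462804=602762379967440  T[22][8]=8·132511015347084+82310957214948=1142399079991620  T[22][9]=9·123272476465204+132511015347084=1241963303533920
row 23: T[23][6]=6·163305339345225+19137821912055=998969857983405  T[23][7]=7·602762379967440+163305339345225=4382641999117305  T[23][8]=8·1142399079991620+602762379967440=9741955019900400  T[23][9]=9·1241963303533920+1142399079991620=12320068811796900
row 24: T[24][7]=7·4382641999117305+998969857983405=31677463851804540  T[24][8]=8·9741955019900400+4382641999117305=82318282158320505  T[24][9]=9·12320068811796900+9741955019900400=120622574326072500
row 25: T[25][8]=8·82318282158320505+31677463851804540=690223721118368580  T[25][9]=9·120622574326072500+82318282158320505=1167921451092973005
Read S(25,8) = 690223721118368580, S(25,9) = 1167921451092973005.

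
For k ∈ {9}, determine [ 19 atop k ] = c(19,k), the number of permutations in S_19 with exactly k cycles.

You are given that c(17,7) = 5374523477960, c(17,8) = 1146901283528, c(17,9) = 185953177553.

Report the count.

102417740732658

row 18: T[18][8]=17·1146901283528+5374523477960=24871845297936  T[18][9]=17·185953177553+1146901283528=4308105301929
row 19: T[19][9]=18·4308105301929+24871845297936=102417740732658
Read c(19,9) = 102417740732658.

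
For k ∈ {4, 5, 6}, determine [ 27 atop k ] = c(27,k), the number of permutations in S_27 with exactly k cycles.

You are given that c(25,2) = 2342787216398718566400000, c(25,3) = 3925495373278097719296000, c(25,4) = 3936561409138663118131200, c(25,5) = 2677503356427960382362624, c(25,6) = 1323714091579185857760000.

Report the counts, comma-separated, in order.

@26  (26,3):3925495373278097719296000·25+2342787216398718566400000→100480171548351161548800000, (26,4):3936561409138663118131200·25+3925495373278097719296000→102339530601744675672576000, (26,5):2677503356427960382362624·25+3936561409138663118131200→70874145319837672677196800, (26,6):1323714091579185857760000·25+2677503356427960382362624→35770355645907606826362624
@27  (27,4):102339530601744675672576000·26+100480171548351161548800000→2761307967193712729035776000, (27,5):70874145319837672677196800·26+102339530601744675672576000→1945067308917524165279692800, (27,6):35770355645907606826362624·26+70874145319837672677196800→1000903392113435450162625024
Read c(27,4) = 2761307967193712729035776000, c(27,5) = 1945067308917524165279692800, c(27,6) = 1000903392113435450162625024.

2761307967193712729035776000, 1945067308917524165279692800, 1000903392113435450162625024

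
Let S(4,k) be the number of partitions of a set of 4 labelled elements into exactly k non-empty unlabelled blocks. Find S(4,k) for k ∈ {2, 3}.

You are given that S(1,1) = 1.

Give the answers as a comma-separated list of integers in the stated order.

@2  (2,1):1·1+0→1, (2,2):0·2+1→1
@3  (3,1):1·1+0→1, (3,2):1·2+1→3, (3,3):0·3+1→1
@4  (4,2):3·2+1→7, (4,3):1·3+3→6
Read S(4,2) = 7, S(4,3) = 6.

7, 6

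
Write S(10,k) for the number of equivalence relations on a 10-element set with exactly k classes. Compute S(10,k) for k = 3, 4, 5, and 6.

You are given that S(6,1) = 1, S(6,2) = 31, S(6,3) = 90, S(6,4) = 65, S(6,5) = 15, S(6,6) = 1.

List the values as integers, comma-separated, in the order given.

9330, 34105, 42525, 22827

r7: T_7,1=1×1+0=1; T_7,2=2×31+1=63; T_7,3=3×90+31=301; T_7,4=4×65+90=350; T_7,5=5×15+65=140; T_7,6=6×1+15=21
r8: T_8,1=1×1+0=1; T_8,2=2×63+1=127; T_8,3=3×301+63=966; T_8,4=4×350+301=1701; T_8,5=5×140+350=1050; T_8,6=6×21+140=266
r9: T_9,2=2×127+1=255; T_9,3=3×966+127=3025; T_9,4=4×1701+966=7770; T_9,5=5×1050+1701=6951; T_9,6=6×266+1050=2646
r10: T_10,3=3×3025+255=9330; T_10,4=4×7770+3025=34105; T_10,5=5×6951+7770=42525; T_10,6=6×2646+6951=22827
Read S(10,3) = 9330, S(10,4) = 34105, S(10,5) = 42525, S(10,6) = 22827.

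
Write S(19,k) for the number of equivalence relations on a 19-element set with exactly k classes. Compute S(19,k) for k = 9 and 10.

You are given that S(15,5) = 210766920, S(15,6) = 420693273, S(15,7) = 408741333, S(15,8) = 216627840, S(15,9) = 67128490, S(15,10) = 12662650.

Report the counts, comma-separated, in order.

1144614626805, 477297033785

@16  (16,6):420693273·6+210766920→2734926558, (16,7):408741333·7+420693273→3281882604, (16,8):216627840·8+408741333→2141764053, (16,9):67128490·9+216627840→820784250, (16,10):12662650·10+67128490→193754990
@17  (17,7):3281882604·7+2734926558→25708104786, (17,8):2141764053·8+3281882604→20415995028, (17,9):820784250·9+2141764053→9528822303, (17,10):193754990·10+820784250→2758334150
@18  (18,8):20415995028·8+25708104786→189036065010, (18,9):9528822303·9+20415995028→106175395755, (18,10):2758334150·10+9528822303→37112163803
@19  (19,9):106175395755·9+189036065010→1144614626805, (19,10):37112163803·10+106175395755→477297033785
Read S(19,9) = 1144614626805, S(19,10) = 477297033785.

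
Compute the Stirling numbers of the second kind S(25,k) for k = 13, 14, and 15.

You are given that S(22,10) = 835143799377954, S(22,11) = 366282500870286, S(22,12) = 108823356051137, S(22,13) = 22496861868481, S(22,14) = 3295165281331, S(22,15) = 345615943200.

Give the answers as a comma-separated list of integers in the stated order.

114485073343744260, 25958110360896000, 4299394655347200

[23] T[23,11]:11*366282500870286+835143799377954=4864251308951100 · T[23,12]:12*108823356051137+366282500870286=1672162773483930 · T[23,13]:13*22496861868481+108823356051137=401282560341390 · T[23,14]:14*3295165281331+22496861868481=68629175807115 · T[23,15]:15*345615943200+3295165281331=8479404429331
[24] T[24,12]:12*1672162773483930+4864251308951100=24930204590758260 · T[24,13]:13*401282560341390+1672162773483930=6888836057922000 · T[24,14]:14*68629175807115+401282560341390=1362091021641000 · T[24,15]:15*8479404429331+68629175807115=195820242247080
[25] T[25,13]:13*6888836057922000+24930204590758260=114485073343744260 · T[25,14]:14*1362091021641000+6888836057922000=25958110360896000 · T[25,15]:15*195820242247080+1362091021641000=4299394655347200
Read S(25,13) = 114485073343744260, S(25,14) = 25958110360896000, S(25,15) = 4299394655347200.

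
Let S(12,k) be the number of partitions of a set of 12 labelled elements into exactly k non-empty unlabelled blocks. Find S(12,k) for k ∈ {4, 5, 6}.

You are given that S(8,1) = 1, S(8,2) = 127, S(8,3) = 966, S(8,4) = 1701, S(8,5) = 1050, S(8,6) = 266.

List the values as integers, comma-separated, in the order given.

611501, 1379400, 1323652

i=9: T(9,1)=0+1·1=1 | T(9,2)=1+2·127=255 | T(9,3)=127+3·966=3025 | T(9,4)=966+4·1701=7770 | T(9,5)=1701+5·1050=6951 | T(9,6)=1050+6·266=2646
i=10: T(10,2)=1+2·255=511 | T(10,3)=255+3·3025=9330 | T(10,4)=3025+4·7770=34105 | T(10,5)=7770+5·6951=42525 | T(10,6)=6951+6·2646=22827
i=11: T(11,3)=511+3·9330=28501 | T(11,4)=9330+4·34105=145750 | T(11,5)=34105+5·42525=246730 | T(11,6)=42525+6·22827=179487
i=12: T(12,4)=28501+4·145750=611501 | T(12,5)=145750+5·246730=1379400 | T(12,6)=246730+6·179487=1323652
Read S(12,4) = 611501, S(12,5) = 1379400, S(12,6) = 1323652.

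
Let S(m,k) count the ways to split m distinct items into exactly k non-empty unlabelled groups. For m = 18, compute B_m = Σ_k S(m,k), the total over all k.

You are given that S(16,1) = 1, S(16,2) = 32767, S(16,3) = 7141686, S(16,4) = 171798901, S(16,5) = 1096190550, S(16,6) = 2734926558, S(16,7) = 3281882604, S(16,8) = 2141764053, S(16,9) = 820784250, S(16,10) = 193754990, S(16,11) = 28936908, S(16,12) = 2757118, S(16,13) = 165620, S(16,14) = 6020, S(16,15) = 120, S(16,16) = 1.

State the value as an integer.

682076806159

[17] T[17,1]:1*1+0=1 · T[17,2]:2*32767+1=65535 · T[17,3]:3*7141686+32767=21457825 · T[17,4]:4*171798901+7141686=694337290 · T[17,5]:5*1096190550+171798901=5652751651 · T[17,6]:6*2734926558+1096190550=17505749898 · T[17,7]:7*3281882604+2734926558=25708104786 · T[17,8]:8*2141764053+3281882604=20415995028 · T[17,9]:9*820784250+2141764053=9528822303 · T[17,10]:10*193754990+820784250=2758334150 · T[17,11]:11*28936908+193754990=512060978 · T[17,12]:12*2757118+28936908=62022324 · T[17,13]:13*165620+2757118=4910178 · T[17,14]:14*6020+165620=249900 · T[17,15]:15*120+6020=7820 · T[17,16]:16*1+120=136 · T[17,17]:17*0+1=1
[18] T[18,1]:1*1+0=1 · T[18,2]:2*65535+1=131071 · T[18,3]:3*21457825+65535=64439010 · T[18,4]:4*694337290+21457825=2798806985 · T[18,5]:5*5652751651+694337290=28958095545 · T[18,6]:6*17505749898+5652751651=110687251039 · T[18,7]:7*25708104786+17505749898=197462483400 · T[18,8]:8*20415995028+25708104786=189036065010 · T[18,9]:9*9528822303+20415995028=106175395755 · T[18,10]:10*2758334150+9528822303=37112163803 · T[18,11]:11*512060978+2758334150=8391004908 · T[18,12]:12*62022324+512060978=1256328866 · T[18,13]:13*4910178+62022324=125854638 · T[18,14]:14*249900+4910178=8408778 · T[18,15]:15*7820+249900=367200 · T[18,16]:16*136+7820=9996 · T[18,17]:17*1+136=153 · T[18,18]:18*0+1=1
B_18 = ΣS(18,k) = 1+131071+64439010+2798806985+28958095545+110687251039+197462483400+189036065010+106175395755+37112163803+8391004908+1256328866+125854638+8408778+367200+9996+153+1 = 682076806159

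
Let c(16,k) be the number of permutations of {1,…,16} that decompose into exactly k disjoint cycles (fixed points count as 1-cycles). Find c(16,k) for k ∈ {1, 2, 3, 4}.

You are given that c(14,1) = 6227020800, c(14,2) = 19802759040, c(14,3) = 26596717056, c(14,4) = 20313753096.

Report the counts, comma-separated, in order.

1307674368000, 4339163001600, 6165817614720, 5056995703824

row 15: T[15][1]=14·6227020800+0=87178291200  T[15][2]=14·19802759040+6227020800=283465647360  T[15][3]=14·26596717056+19802759040=392156797824  T[15][4]=14·20313753096+26596717056=310989260400
row 16: T[16][1]=15·87178291200+0=1307674368000  T[16][2]=15·283465647360+87178291200=4339163001600  T[16][3]=15·392156797824+283465647360=6165817614720  T[16][4]=15·310989260400+392156797824=5056995703824
Read c(16,1) = 1307674368000, c(16,2) = 4339163001600, c(16,3) = 6165817614720, c(16,4) = 5056995703824.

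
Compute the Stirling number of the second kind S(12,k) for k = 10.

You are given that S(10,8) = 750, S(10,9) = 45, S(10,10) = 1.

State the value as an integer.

row 11: T[11][9]=9·45+750=1155  T[11][10]=10·1+45=55
row 12: T[12][10]=10·55+1155=1705
Read S(12,10) = 1705.

1705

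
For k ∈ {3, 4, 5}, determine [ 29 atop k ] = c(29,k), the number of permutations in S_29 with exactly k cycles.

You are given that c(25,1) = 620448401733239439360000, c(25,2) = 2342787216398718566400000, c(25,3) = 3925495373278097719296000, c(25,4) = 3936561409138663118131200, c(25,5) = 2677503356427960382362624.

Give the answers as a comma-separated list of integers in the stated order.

r26: T_26,1=25×620448401733239439360000+0=15511210043330985984000000; T_26,2=25×2342787216398718566400000+620448401733239439360000=59190128811701203599360000; T_26,3=25×3925495373278097719296000+2342787216398718566400000=100480171548351161548800000; T_26,4=25×3936561409138663118131200+3925495373278097719296000=102339530601744675672576000; T_26,5=25×2677503356427960382362624+3936561409138663118131200=70874145319837672677196800
r27: T_27,1=26×15511210043330985984000000+0=403291461126605635584000000; T_27,2=26×59190128811701203599360000+15511210043330985984000000=1554454559147562279567360000; T_27,3=26×100480171548351161548800000+59190128811701203599360000=2671674589068831403868160000; T_27,4=26×102339530601744675672576000+100480171548351161548800000=2761307967193712729035776000; T_27,5=26×70874145319837672677196800+102339530601744675672576000=1945067308917524165279692800
r28: T_28,2=27×1554454559147562279567360000+403291461126605635584000000=42373564558110787183902720000; T_28,3=27×2671674589068831403868160000+1554454559147562279567360000=73689668464006010184007680000; T_28,4=27×2761307967193712729035776000+2671674589068831403868160000=77226989703299075087834112000; T_28,5=27×1945067308917524165279692800+2761307967193712729035776000=55278125307966865191587481600
r29: T_29,3=28×73689668464006010184007680000+42373564558110787183902720000=2105684281550279072336117760000; T_29,4=28×77226989703299075087834112000+73689668464006010184007680000=2236045380156380112643362816000; T_29,5=28×55278125307966865191587481600+77226989703299075087834112000=1625014498326371300452283596800
Read c(29,3) = 2105684281550279072336117760000, c(29,4) = 2236045380156380112643362816000, c(29,5) = 1625014498326371300452283596800.

2105684281550279072336117760000, 2236045380156380112643362816000, 1625014498326371300452283596800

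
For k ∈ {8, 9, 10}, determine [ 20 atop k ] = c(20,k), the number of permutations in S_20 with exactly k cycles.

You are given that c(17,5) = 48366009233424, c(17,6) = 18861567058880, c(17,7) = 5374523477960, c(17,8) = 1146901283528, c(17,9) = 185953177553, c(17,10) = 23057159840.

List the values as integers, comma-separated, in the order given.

row 18: T[18][6]=17·18861567058880+48366009233424=369012649234384  T[18][7]=17·5374523477960+18861567058880=110228466184200  T[18][8]=17·1146901283528+5374523477960=24871845297936  T[18][9]=17·185953177553+1146901283528=4308105301929  T[18][10]=17·23057159840+185953177553=577924894833
row 19: T[19][7]=18·110228466184200+369012649234384=2353125040549984  T[19][8]=18·24871845297936+110228466184200=557921681547048  T[19][9]=18·4308105301929+24871845297936=102417740732658  T[19][10]=18·577924894833+4308105301929=14710753408923
row 20: T[20][8]=19·557921681547048+2353125040549984=12953636989943896  T[20][9]=19·102417740732658+557921681547048=2503858755467550  T[20][10]=19·14710753408923+102417740732658=381922055502195
Read c(20,8) = 12953636989943896, c(20,9) = 2503858755467550, c(20,10) = 381922055502195.

12953636989943896, 2503858755467550, 381922055502195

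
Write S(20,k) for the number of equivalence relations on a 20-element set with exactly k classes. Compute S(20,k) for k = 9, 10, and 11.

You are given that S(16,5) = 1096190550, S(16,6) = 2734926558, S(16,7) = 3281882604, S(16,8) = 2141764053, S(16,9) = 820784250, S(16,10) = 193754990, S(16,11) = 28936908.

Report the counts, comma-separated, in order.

12011282644725, 5917584964655, 1900842429486

@17  (17,6):2734926558·6+1096190550→17505749898, (17,7):3281882604·7+2734926558→25708104786, (17,8):2141764053·8+3281882604→20415995028, (17,9):820784250·9+2141764053→9528822303, (17,10):193754990·10+820784250→2758334150, (17,11):28936908·11+193754990→512060978
@18  (18,7):25708104786·7+17505749898→197462483400, (18,8):20415995028·8+25708104786→189036065010, (18,9):9528822303·9+20415995028→106175395755, (18,10):2758334150·10+9528822303→37112163803, (18,11):512060978·11+2758334150→8391004908
@19  (19,8):189036065010·8+197462483400→1709751003480, (19,9):106175395755·9+189036065010→1144614626805, (19,10):37112163803·10+106175395755→477297033785, (19,11):8391004908·11+37112163803→129413217791
@20  (20,9):1144614626805·9+1709751003480→12011282644725, (20,10):477297033785·10+1144614626805→5917584964655, (20,11):129413217791·11+477297033785→1900842429486
Read S(20,9) = 12011282644725, S(20,10) = 5917584964655, S(20,11) = 1900842429486.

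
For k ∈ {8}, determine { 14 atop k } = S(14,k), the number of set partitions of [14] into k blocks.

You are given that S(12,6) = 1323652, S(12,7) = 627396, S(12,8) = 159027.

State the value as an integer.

i=13: T(13,7)=1323652+7·627396=5715424 | T(13,8)=627396+8·159027=1899612
i=14: T(14,8)=5715424+8·1899612=20912320
Read S(14,8) = 20912320.

20912320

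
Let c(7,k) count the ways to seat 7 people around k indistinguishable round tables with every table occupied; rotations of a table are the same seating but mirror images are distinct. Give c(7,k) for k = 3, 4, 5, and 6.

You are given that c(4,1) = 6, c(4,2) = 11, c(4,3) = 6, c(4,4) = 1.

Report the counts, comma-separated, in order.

1624, 735, 175, 21

i=5: T(5,1)=0+4·6=24 | T(5,2)=6+4·11=50 | T(5,3)=11+4·6=35 | T(5,4)=6+4·1=10 | T(5,5)=1+4·0=1
i=6: T(6,2)=24+5·50=274 | T(6,3)=50+5·35=225 | T(6,4)=35+5·10=85 | T(6,5)=10+5·1=15 | T(6,6)=1+5·0=1
i=7: T(7,3)=274+6·225=1624 | T(7,4)=225+6·85=735 | T(7,5)=85+6·15=175 | T(7,6)=15+6·1=21
Read c(7,3) = 1624, c(7,4) = 735, c(7,5) = 175, c(7,6) = 21.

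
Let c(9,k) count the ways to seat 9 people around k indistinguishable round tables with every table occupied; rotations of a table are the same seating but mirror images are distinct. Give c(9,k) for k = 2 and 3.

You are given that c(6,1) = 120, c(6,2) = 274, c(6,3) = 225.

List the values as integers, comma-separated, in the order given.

109584, 118124

@7  (7,1):120·6+0→720, (7,2):274·6+120→1764, (7,3):225·6+274→1624
@8  (8,1):720·7+0→5040, (8,2):1764·7+720→13068, (8,3):1624·7+1764→13132
@9  (9,2):13068·8+5040→109584, (9,3):13132·8+13068→118124
Read c(9,2) = 109584, c(9,3) = 118124.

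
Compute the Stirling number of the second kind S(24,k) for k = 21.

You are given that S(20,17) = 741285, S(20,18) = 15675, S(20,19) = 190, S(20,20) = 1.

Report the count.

@21  (21,18):15675·18+741285→1023435, (21,19):190·19+15675→19285, (21,20):1·20+190→210, (21,21):0·21+1→1
@22  (22,19):19285·19+1023435→1389850, (22,20):210·20+19285→23485, (22,21):1·21+210→231
@23  (23,20):23485·20+1389850→1859550, (23,21):231·21+23485→28336
@24  (24,21):28336·21+1859550→2454606
Read S(24,21) = 2454606.

2454606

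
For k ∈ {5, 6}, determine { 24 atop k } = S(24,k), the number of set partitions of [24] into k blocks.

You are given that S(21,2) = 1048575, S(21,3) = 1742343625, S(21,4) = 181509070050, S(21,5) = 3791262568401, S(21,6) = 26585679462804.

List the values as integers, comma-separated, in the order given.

i=22: T(22,3)=1048575+3·1742343625=5228079450 | T(22,4)=1742343625+4·181509070050=727778623825 | T(22,5)=181509070050+5·3791262568401=19137821912055 | T(22,6)=3791262568401+6·26585679462804=163305339345225
i=23: T(23,4)=5228079450+4·727778623825=2916342574750 | T(23,5)=727778623825+5·19137821912055=96416888184100 | T(23,6)=19137821912055+6·163305339345225=998969857983405
i=24: T(24,5)=2916342574750+5·96416888184100=485000783495250 | T(24,6)=96416888184100+6·998969857983405=6090236036084530
Read S(24,5) = 485000783495250, S(24,6) = 6090236036084530.

485000783495250, 6090236036084530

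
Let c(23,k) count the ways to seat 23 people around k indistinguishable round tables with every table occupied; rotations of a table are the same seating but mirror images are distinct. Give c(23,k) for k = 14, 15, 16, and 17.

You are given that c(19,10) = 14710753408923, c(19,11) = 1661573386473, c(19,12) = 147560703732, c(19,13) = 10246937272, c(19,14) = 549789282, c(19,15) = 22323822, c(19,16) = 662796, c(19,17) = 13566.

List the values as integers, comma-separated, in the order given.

971250460939913, 62382416421941, 3256091103430, 136717357942

i=20: T(20,11)=14710753408923+19·1661573386473=46280647751910 | T(20,12)=1661573386473+19·147560703732=4465226757381 | T(20,13)=147560703732+19·10246937272=342252511900 | T(20,14)=10246937272+19·549789282=20692933630 | T(20,15)=549789282+19·22323822=973941900 | T(20,16)=22323822+19·662796=34916946 | T(20,17)=662796+19·13566=920550
i=21: T(21,12)=46280647751910+20·4465226757381=135585182899530 | T(21,13)=4465226757381+20·342252511900=11310276995381 | T(21,14)=342252511900+20·20692933630=756111184500 | T(21,15)=20692933630+20·973941900=40171771630 | T(21,16)=973941900+20·34916946=1672280820 | T(21,17)=34916946+20·920550=53327946
i=22: T(22,13)=135585182899530+21·11310276995381=373100999802531 | T(22,14)=11310276995381+21·756111184500=27188611869881 | T(22,15)=756111184500+21·40171771630=1599718388730 | T(22,16)=40171771630+21·1672280820=75289668850 | T(22,17)=1672280820+21·53327946=2792167686
i=23: T(23,14)=373100999802531+22·27188611869881=971250460939913 | T(23,15)=27188611869881+22·1599718388730=62382416421941 | T(23,16)=1599718388730+22·75289668850=3256091103430 | T(23,17)=75289668850+22·2792167686=136717357942
Read c(23,14) = 971250460939913, c(23,15) = 62382416421941, c(23,16) = 3256091103430, c(23,17) = 136717357942.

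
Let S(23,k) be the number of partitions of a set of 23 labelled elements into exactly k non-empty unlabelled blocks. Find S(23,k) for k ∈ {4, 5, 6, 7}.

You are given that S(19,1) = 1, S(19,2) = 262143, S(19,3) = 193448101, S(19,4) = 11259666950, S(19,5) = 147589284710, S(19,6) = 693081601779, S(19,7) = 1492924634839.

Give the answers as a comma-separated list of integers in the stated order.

2916342574750, 96416888184100, 998969857983405, 4382641999117305

[20] T[20,1]:1*1+0=1 · T[20,2]:2*262143+1=524287 · T[20,3]:3*193448101+262143=580606446 · T[20,4]:4*11259666950+193448101=45232115901 · T[20,5]:5*147589284710+11259666950=749206090500 · T[20,6]:6*693081601779+147589284710=4306078895384 · T[20,7]:7*1492924634839+693081601779=11143554045652
[21] T[21,2]:2*524287+1=1048575 · T[21,3]:3*580606446+524287=1742343625 · T[21,4]:4*45232115901+580606446=181509070050 · T[21,5]:5*749206090500+45232115901=3791262568401 · T[21,6]:6*4306078895384+749206090500=26585679462804 · T[21,7]:7*11143554045652+4306078895384=82310957214948
[22] T[22,3]:3*1742343625+1048575=5228079450 · T[22,4]:4*181509070050+1742343625=727778623825 · T[22,5]:5*3791262568401+181509070050=19137821912055 · T[22,6]:6*26585679462804+3791262568401=163305339345225 · T[22,7]:7*82310957214948+26585679462804=602762379967440
[23] T[23,4]:4*727778623825+5228079450=2916342574750 · T[23,5]:5*19137821912055+727778623825=96416888184100 · T[23,6]:6*163305339345225+19137821912055=998969857983405 · T[23,7]:7*602762379967440+163305339345225=4382641999117305
Read S(23,4) = 2916342574750, S(23,5) = 96416888184100, S(23,6) = 998969857983405, S(23,7) = 4382641999117305.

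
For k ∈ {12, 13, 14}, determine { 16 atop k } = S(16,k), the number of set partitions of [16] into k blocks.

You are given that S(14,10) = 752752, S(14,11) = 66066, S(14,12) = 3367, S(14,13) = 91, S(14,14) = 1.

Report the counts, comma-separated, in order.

2757118, 165620, 6020

[15] T[15,11]:11*66066+752752=1479478 · T[15,12]:12*3367+66066=106470 · T[15,13]:13*91+3367=4550 · T[15,14]:14*1+91=105
[16] T[16,12]:12*106470+1479478=2757118 · T[16,13]:13*4550+106470=165620 · T[16,14]:14*105+4550=6020
Read S(16,12) = 2757118, S(16,13) = 165620, S(16,14) = 6020.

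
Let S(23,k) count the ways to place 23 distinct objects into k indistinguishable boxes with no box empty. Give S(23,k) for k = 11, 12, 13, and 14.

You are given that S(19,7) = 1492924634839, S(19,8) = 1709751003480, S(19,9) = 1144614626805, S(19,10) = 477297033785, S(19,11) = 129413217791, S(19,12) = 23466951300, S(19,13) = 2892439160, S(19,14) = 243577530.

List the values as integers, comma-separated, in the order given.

4864251308951100, 1672162773483930, 401282560341390, 68629175807115

@20  (20,8):1709751003480·8+1492924634839→15170932662679, (20,9):1144614626805·9+1709751003480→12011282644725, (20,10):477297033785·10+1144614626805→5917584964655, (20,11):129413217791·11+477297033785→1900842429486, (20,12):23466951300·12+129413217791→411016633391, (20,13):2892439160·13+23466951300→61068660380, (20,14):243577530·14+2892439160→6302524580
@21  (21,9):12011282644725·9+15170932662679→123272476465204, (21,10):5917584964655·10+12011282644725→71187132291275, (21,11):1900842429486·11+5917584964655→26826851689001, (21,12):411016633391·12+1900842429486→6833042030178, (21,13):61068660380·13+411016633391→1204909218331, (21,14):6302524580·14+61068660380→149304004500
@22  (22,10):71187132291275·10+123272476465204→835143799377954, (22,11):26826851689001·11+71187132291275→366282500870286, (22,12):6833042030178·12+26826851689001→108823356051137, (22,13):1204909218331·13+6833042030178→22496861868481, (22,14):149304004500·14+1204909218331→3295165281331
@23  (23,11):366282500870286·11+835143799377954→4864251308951100, (23,12):108823356051137·12+366282500870286→1672162773483930, (23,13):22496861868481·13+108823356051137→401282560341390, (23,14):3295165281331·14+22496861868481→68629175807115
Read S(23,11) = 4864251308951100, S(23,12) = 1672162773483930, S(23,13) = 401282560341390, S(23,14) = 68629175807115.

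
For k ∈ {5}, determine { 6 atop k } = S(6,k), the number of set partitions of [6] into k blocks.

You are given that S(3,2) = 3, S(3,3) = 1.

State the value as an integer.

row 4: T[4][3]=3·1+3=6  T[4][4]=4·0+1=1
row 5: T[5][4]=4·1+6=10  T[5][5]=5·0+1=1
row 6: T[6][5]=5·1+10=15
Read S(6,5) = 15.

15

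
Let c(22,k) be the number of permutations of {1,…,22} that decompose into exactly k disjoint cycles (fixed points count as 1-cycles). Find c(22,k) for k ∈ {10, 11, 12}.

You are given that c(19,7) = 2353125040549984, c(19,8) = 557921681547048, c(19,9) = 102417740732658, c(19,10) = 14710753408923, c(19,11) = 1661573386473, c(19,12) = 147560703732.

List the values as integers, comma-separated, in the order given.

r20: T_20,8=19×557921681547048+2353125040549984=12953636989943896; T_20,9=19×102417740732658+557921681547048=2503858755467550; T_20,10=19×14710753408923+102417740732658=381922055502195; T_20,11=19×1661573386473+14710753408923=46280647751910; T_20,12=19×147560703732+1661573386473=4465226757381
r21: T_21,9=20×2503858755467550+12953636989943896=63030812099294896; T_21,10=20×381922055502195+2503858755467550=10142299865511450; T_21,11=20×46280647751910+381922055502195=1307535010540395; T_21,12=20×4465226757381+46280647751910=135585182899530
r22: T_22,10=21×10142299865511450+63030812099294896=276019109275035346; T_22,11=21×1307535010540395+10142299865511450=37600535086859745; T_22,12=21×135585182899530+1307535010540395=4154823851430525
Read c(22,10) = 276019109275035346, c(22,11) = 37600535086859745, c(22,12) = 4154823851430525.

276019109275035346, 37600535086859745, 4154823851430525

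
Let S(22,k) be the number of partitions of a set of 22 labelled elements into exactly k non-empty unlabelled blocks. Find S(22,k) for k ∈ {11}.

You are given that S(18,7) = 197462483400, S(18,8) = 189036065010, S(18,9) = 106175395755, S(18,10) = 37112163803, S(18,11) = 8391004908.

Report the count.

@19  (19,8):189036065010·8+197462483400→1709751003480, (19,9):106175395755·9+189036065010→1144614626805, (19,10):37112163803·10+106175395755→477297033785, (19,11):8391004908·11+37112163803→129413217791
@20  (20,9):1144614626805·9+1709751003480→12011282644725, (20,10):477297033785·10+1144614626805→5917584964655, (20,11):129413217791·11+477297033785→1900842429486
@21  (21,10):5917584964655·10+12011282644725→71187132291275, (21,11):1900842429486·11+5917584964655→26826851689001
@22  (22,11):26826851689001·11+71187132291275→366282500870286
Read S(22,11) = 366282500870286.

366282500870286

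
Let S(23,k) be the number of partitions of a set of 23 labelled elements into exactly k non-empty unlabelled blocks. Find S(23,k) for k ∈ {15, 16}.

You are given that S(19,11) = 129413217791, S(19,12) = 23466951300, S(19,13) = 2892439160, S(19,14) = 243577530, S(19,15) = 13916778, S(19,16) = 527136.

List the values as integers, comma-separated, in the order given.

8479404429331, 762361127264

[20] T[20,12]:12*23466951300+129413217791=411016633391 · T[20,13]:13*2892439160+23466951300=61068660380 · T[20,14]:14*243577530+2892439160=6302524580 · T[20,15]:15*13916778+243577530=452329200 · T[20,16]:16*527136+13916778=22350954
[21] T[21,13]:13*61068660380+411016633391=1204909218331 · T[21,14]:14*6302524580+61068660380=149304004500 · T[21,15]:15*452329200+6302524580=13087462580 · T[21,16]:16*22350954+452329200=809944464
[22] T[22,14]:14*149304004500+1204909218331=3295165281331 · T[22,15]:15*13087462580+149304004500=345615943200 · T[22,16]:16*809944464+13087462580=26046574004
[23] T[23,15]:15*345615943200+3295165281331=8479404429331 · T[23,16]:16*26046574004+345615943200=762361127264
Read S(23,15) = 8479404429331, S(23,16) = 762361127264.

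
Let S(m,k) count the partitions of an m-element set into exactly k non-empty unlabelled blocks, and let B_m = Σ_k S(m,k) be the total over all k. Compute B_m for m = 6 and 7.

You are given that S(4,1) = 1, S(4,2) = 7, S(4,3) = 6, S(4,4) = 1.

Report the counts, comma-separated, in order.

203, 877

row 5: T[5][1]=1·1+0=1  T[5][2]=2·7+1=15  T[5][3]=3·6+7=25  T[5][4]=4·1+6=10  T[5][5]=5·0+1=1
row 6: T[6][1]=1·1+0=1  T[6][2]=2·15+1=31  T[6][3]=3·25+15=90  T[6][4]=4·10+25=65  T[6][5]=5·1+10=15  T[6][6]=6·0+1=1
row 7: T[7][1]=1·1+0=1  T[7][2]=2·31+1=63  T[7][3]=3·90+31=301  T[7][4]=4·65+90=350  T[7][5]=5·15+65=140  T[7][6]=6·1+15=21  T[7][7]=7·0+1=1
B_6 = ΣS(6,k) = 1+31+90+65+15+1 = 203
B_7 = ΣS(7,k) = 1+63+301+350+140+21+1 = 877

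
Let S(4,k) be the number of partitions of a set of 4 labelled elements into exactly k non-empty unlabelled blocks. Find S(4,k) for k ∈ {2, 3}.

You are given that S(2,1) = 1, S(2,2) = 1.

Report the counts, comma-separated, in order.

7, 6

row 3: T[3][1]=1·1+0=1  T[3][2]=2·1+1=3  T[3][3]=3·0+1=1
row 4: T[4][2]=2·3+1=7  T[4][3]=3·1+3=6
Read S(4,2) = 7, S(4,3) = 6.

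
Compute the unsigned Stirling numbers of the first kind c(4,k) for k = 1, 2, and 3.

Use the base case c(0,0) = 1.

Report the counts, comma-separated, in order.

6, 11, 6

[1] T[1,1]:0*0+1=1
[2] T[2,1]:1*1+0=1 · T[2,2]:1*0+1=1
[3] T[3,1]:2*1+0=2 · T[3,2]:2*1+1=3 · T[3,3]:2*0+1=1
[4] T[4,1]:3*2+0=6 · T[4,2]:3*3+2=11 · T[4,3]:3*1+3=6
Read c(4,1) = 6, c(4,2) = 11, c(4,3) = 6.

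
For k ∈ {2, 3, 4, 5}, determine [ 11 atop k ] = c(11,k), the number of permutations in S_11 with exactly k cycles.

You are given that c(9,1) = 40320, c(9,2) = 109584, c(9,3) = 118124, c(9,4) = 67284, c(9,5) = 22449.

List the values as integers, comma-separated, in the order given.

row 10: T[10][1]=9·40320+0=362880  T[10][2]=9·109584+40320=1026576  T[10][3]=9·118124+109584=1172700  T[10][4]=9·67284+118124=723680  T[10][5]=9·22449+67284=269325
row 11: T[11][2]=10·1026576+362880=10628640  T[11][3]=10·1172700+1026576=12753576  T[11][4]=10·723680+1172700=8409500  T[11][5]=10·269325+723680=3416930
Read c(11,2) = 10628640, c(11,3) = 12753576, c(11,4) = 8409500, c(11,5) = 3416930.

10628640, 12753576, 8409500, 3416930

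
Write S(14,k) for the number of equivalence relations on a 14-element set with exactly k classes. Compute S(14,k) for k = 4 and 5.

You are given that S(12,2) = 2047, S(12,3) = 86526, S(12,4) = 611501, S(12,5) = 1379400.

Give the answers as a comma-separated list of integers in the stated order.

10391745, 40075035

r13: T_13,3=3×86526+2047=261625; T_13,4=4×611501+86526=2532530; T_13,5=5×1379400+611501=7508501
r14: T_14,4=4×2532530+261625=10391745; T_14,5=5×7508501+2532530=40075035
Read S(14,4) = 10391745, S(14,5) = 40075035.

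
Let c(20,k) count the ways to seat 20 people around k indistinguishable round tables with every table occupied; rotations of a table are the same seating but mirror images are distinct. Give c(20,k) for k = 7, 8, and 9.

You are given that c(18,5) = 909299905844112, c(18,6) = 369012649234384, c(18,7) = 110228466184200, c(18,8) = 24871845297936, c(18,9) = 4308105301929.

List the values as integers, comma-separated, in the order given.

52260903362512720, 12953636989943896, 2503858755467550

@19  (19,6):369012649234384·18+909299905844112→7551527592063024, (19,7):110228466184200·18+369012649234384→2353125040549984, (19,8):24871845297936·18+110228466184200→557921681547048, (19,9):4308105301929·18+24871845297936→102417740732658
@20  (20,7):2353125040549984·19+7551527592063024→52260903362512720, (20,8):557921681547048·19+2353125040549984→12953636989943896, (20,9):102417740732658·19+557921681547048→2503858755467550
Read c(20,7) = 52260903362512720, c(20,8) = 12953636989943896, c(20,9) = 2503858755467550.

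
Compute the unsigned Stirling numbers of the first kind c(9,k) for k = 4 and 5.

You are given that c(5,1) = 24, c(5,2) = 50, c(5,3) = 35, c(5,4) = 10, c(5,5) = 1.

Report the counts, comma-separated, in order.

67284, 22449

r6: T_6,1=5×24+0=120; T_6,2=5×50+24=274; T_6,3=5×35+50=225; T_6,4=5×10+35=85; T_6,5=5×1+10=15
r7: T_7,2=6×274+120=1764; T_7,3=6×225+274=1624; T_7,4=6×85+225=735; T_7,5=6×15+85=175
r8: T_8,3=7×1624+1764=13132; T_8,4=7×735+1624=6769; T_8,5=7×175+735=1960
r9: T_9,4=8×6769+13132=67284; T_9,5=8×1960+6769=22449
Read c(9,4) = 67284, c(9,5) = 22449.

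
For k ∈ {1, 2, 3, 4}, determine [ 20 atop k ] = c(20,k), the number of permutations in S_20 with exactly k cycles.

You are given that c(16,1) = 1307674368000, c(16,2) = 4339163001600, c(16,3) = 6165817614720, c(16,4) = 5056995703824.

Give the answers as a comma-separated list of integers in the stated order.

i=17: T(17,1)=0+16·1307674368000=20922789888000 | T(17,2)=1307674368000+16·4339163001600=70734282393600 | T(17,3)=4339163001600+16·6165817614720=102992244837120 | T(17,4)=6165817614720+16·5056995703824=87077748875904
i=18: T(18,1)=0+17·20922789888000=355687428096000 | T(18,2)=20922789888000+17·70734282393600=1223405590579200 | T(18,3)=70734282393600+17·102992244837120=1821602444624640 | T(18,4)=102992244837120+17·87077748875904=1583313975727488
i=19: T(19,1)=0+18·355687428096000=6402373705728000 | T(19,2)=355687428096000+18·1223405590579200=22376988058521600 | T(19,3)=1223405590579200+18·1821602444624640=34012249593822720 | T(19,4)=1821602444624640+18·1583313975727488=30321254007719424
i=20: T(20,1)=0+19·6402373705728000=121645100408832000 | T(20,2)=6402373705728000+19·22376988058521600=431565146817638400 | T(20,3)=22376988058521600+19·34012249593822720=668609730341153280 | T(20,4)=34012249593822720+19·30321254007719424=610116075740491776
Read c(20,1) = 121645100408832000, c(20,2) = 431565146817638400, c(20,3) = 668609730341153280, c(20,4) = 610116075740491776.

121645100408832000, 431565146817638400, 668609730341153280, 610116075740491776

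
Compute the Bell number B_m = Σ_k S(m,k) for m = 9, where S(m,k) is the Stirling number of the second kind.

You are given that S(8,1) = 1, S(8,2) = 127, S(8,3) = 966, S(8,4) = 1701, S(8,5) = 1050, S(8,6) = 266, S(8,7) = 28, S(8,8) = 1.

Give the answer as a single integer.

21147

[9] T[9,1]:1*1+0=1 · T[9,2]:2*127+1=255 · T[9,3]:3*966+127=3025 · T[9,4]:4*1701+966=7770 · T[9,5]:5*1050+1701=6951 · T[9,6]:6*266+1050=2646 · T[9,7]:7*28+266=462 · T[9,8]:8*1+28=36 · T[9,9]:9*0+1=1
B_9 = ΣS(9,k) = 1+255+3025+7770+6951+2646+462+36+1 = 21147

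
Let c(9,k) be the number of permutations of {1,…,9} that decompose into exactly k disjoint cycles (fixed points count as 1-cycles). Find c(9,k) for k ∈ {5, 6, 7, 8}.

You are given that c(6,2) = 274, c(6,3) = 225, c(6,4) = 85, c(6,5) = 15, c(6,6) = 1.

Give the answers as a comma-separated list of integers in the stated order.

22449, 4536, 546, 36

i=7: T(7,3)=274+6·225=1624 | T(7,4)=225+6·85=735 | T(7,5)=85+6·15=175 | T(7,6)=15+6·1=21 | T(7,7)=1+6·0=1
i=8: T(8,4)=1624+7·735=6769 | T(8,5)=735+7·175=1960 | T(8,6)=175+7·21=322 | T(8,7)=21+7·1=28 | T(8,8)=1+7·0=1
i=9: T(9,5)=6769+8·1960=22449 | T(9,6)=1960+8·322=4536 | T(9,7)=322+8·28=546 | T(9,8)=28+8·1=36
Read c(9,5) = 22449, c(9,6) = 4536, c(9,7) = 546, c(9,8) = 36.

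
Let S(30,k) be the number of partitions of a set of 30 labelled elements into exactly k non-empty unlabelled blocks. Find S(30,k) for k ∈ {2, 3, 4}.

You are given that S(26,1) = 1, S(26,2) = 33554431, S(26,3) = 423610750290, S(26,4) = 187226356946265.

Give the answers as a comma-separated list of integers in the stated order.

536870911, 34314651811530, 48004081105038305

[27] T[27,1]:1*1+0=1 · T[27,2]:2*33554431+1=67108863 · T[27,3]:3*423610750290+33554431=1270865805301 · T[27,4]:4*187226356946265+423610750290=749329038535350
[28] T[28,1]:1*1+0=1 · T[28,2]:2*67108863+1=134217727 · T[28,3]:3*1270865805301+67108863=3812664524766 · T[28,4]:4*749329038535350+1270865805301=2998587019946701
[29] T[29,1]:1*1+0=1 · T[29,2]:2*134217727+1=268435455 · T[29,3]:3*3812664524766+134217727=11438127792025 · T[29,4]:4*2998587019946701+3812664524766=11998160744311570
[30] T[30,2]:2*268435455+1=536870911 · T[30,3]:3*11438127792025+268435455=34314651811530 · T[30,4]:4*11998160744311570+11438127792025=48004081105038305
Read S(30,2) = 536870911, S(30,3) = 34314651811530, S(30,4) = 48004081105038305.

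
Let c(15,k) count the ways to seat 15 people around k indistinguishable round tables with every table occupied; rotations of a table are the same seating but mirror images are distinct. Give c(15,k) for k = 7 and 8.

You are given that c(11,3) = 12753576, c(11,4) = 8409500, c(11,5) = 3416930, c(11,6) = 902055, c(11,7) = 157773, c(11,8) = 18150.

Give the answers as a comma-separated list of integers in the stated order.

14409322928, 2681453775

r12: T_12,4=11×8409500+12753576=105258076; T_12,5=11×3416930+8409500=45995730; T_12,6=11×902055+3416930=13339535; T_12,7=11×157773+902055=2637558; T_12,8=11×18150+157773=357423
r13: T_13,5=12×45995730+105258076=657206836; T_13,6=12×13339535+45995730=206070150; T_13,7=12×2637558+13339535=44990231; T_13,8=12×357423+2637558=6926634
r14: T_14,6=13×206070150+657206836=3336118786; T_14,7=13×44990231+206070150=790943153; T_14,8=13×6926634+44990231=135036473
r15: T_15,7=14×790943153+3336118786=14409322928; T_15,8=14×135036473+790943153=2681453775
Read c(15,7) = 14409322928, c(15,8) = 2681453775.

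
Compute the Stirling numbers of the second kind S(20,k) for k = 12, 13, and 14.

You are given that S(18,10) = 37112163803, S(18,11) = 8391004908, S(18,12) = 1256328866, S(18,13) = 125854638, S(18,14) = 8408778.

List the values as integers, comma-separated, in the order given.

@19  (19,11):8391004908·11+37112163803→129413217791, (19,12):1256328866·12+8391004908→23466951300, (19,13):125854638·13+1256328866→2892439160, (19,14):8408778·14+125854638→243577530
@20  (20,12):23466951300·12+129413217791→411016633391, (20,13):2892439160·13+23466951300→61068660380, (20,14):243577530·14+2892439160→6302524580
Read S(20,12) = 411016633391, S(20,13) = 61068660380, S(20,14) = 6302524580.

411016633391, 61068660380, 6302524580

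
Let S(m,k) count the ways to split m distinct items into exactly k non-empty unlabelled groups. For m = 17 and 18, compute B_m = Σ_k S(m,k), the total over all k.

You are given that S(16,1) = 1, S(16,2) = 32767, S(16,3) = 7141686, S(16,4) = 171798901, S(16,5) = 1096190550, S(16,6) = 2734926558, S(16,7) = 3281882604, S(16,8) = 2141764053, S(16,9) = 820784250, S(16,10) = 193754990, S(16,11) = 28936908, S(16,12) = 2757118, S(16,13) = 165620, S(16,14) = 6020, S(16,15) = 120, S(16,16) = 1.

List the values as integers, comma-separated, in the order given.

[17] T[17,1]:1*1+0=1 · T[17,2]:2*32767+1=65535 · T[17,3]:3*7141686+32767=21457825 · T[17,4]:4*171798901+7141686=694337290 · T[17,5]:5*1096190550+171798901=5652751651 · T[17,6]:6*2734926558+1096190550=17505749898 · T[17,7]:7*3281882604+2734926558=25708104786 · T[17,8]:8*2141764053+3281882604=20415995028 · T[17,9]:9*820784250+2141764053=9528822303 · T[17,10]:10*193754990+820784250=2758334150 · T[17,11]:11*28936908+193754990=512060978 · T[17,12]:12*2757118+28936908=62022324 · T[17,13]:13*165620+2757118=4910178 · T[17,14]:14*6020+165620=249900 · T[17,15]:15*120+6020=7820 · T[17,16]:16*1+120=136 · T[17,17]:17*0+1=1
[18] T[18,1]:1*1+0=1 · T[18,2]:2*65535+1=131071 · T[18,3]:3*21457825+65535=64439010 · T[18,4]:4*694337290+21457825=2798806985 · T[18,5]:5*5652751651+694337290=28958095545 · T[18,6]:6*17505749898+5652751651=110687251039 · T[18,7]:7*25708104786+17505749898=197462483400 · T[18,8]:8*20415995028+25708104786=189036065010 · T[18,9]:9*9528822303+20415995028=106175395755 · T[18,10]:10*2758334150+9528822303=37112163803 · T[18,11]:11*512060978+2758334150=8391004908 · T[18,12]:12*62022324+512060978=1256328866 · T[18,13]:13*4910178+62022324=125854638 · T[18,14]:14*249900+4910178=8408778 · T[18,15]:15*7820+249900=367200 · T[18,16]:16*136+7820=9996 · T[18,17]:17*1+136=153 · T[18,18]:18*0+1=1
B_17 = ΣS(17,k) = 1+65535+21457825+694337290+5652751651+17505749898+25708104786+20415995028+9528822303+2758334150+512060978+62022324+4910178+249900+7820+136+1 = 82864869804
B_18 = ΣS(18,k) = 1+131071+64439010+2798806985+28958095545+110687251039+197462483400+189036065010+106175395755+37112163803+8391004908+1256328866+125854638+8408778+367200+9996+153+1 = 682076806159

82864869804, 682076806159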